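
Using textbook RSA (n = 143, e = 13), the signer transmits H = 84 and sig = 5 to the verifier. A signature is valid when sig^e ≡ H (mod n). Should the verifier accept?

sig^2 ≡ 5^2 = 25
sig^4 ≡ 25^2 = 625 ≡ 53
sig^8 ≡ 53^2 = 2809 ≡ 92
13 = 8 + 4 + 1, so sig^13 ≡ 92·53·5 ≡ 70 (mod 143)
70 ≠ 84, so verification fails.

reject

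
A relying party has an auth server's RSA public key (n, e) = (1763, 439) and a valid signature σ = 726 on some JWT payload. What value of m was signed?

1493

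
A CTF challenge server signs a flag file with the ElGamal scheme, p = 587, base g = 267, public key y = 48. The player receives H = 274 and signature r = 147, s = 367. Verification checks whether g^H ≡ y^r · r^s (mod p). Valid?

Left side g^H mod p:
Squares mod 587: 267^1≡267, 267^2≡262, 267^4≡552, 267^8≡51, 267^16≡253, 267^32≡26, 267^64≡89, 267^128≡290, 267^256≡159
274 = 256 + 16 + 2, so 267^274 ≡ 159·253·262 ≡ 476 (mod 587)
Right side y^r · r^s mod p:
Squares mod 587: 48^1≡48, 48^2≡543, 48^4≡175, 48^8≡101, 48^16≡222, 48^32≡563, 48^64≡576, 48^128≡121
147 = 128 + 16 + 2 + 1, so 48^147 ≡ 121·222·543·48 ≡ 419 (mod 587)
Squares mod 587: 147^1≡147, 147^2≡477, 147^4≡360, 147^8≡460, 147^16≡280, 147^32≡329, 147^64≡233, 147^128≡285, 147^256≡219
367 = 256 + 64 + 32 + 8 + 4 + 2 + 1, so 147^367 ≡ 219·233·329·460·360·477·147 ≡ 95 (mod 587)
419·95 = 39805 ≡ 476 (mod 587)
476 ≡ 476 (mod 587), so the signature is genuine.

yes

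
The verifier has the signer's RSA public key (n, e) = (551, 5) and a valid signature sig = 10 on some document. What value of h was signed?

sig^2 ≡ 10^2 = 100
sig^4 ≡ 100^2 = 10000 ≡ 82
5 = 4 + 1, so sig^5 ≡ 82·10 ≡ 269 (mod 551)

269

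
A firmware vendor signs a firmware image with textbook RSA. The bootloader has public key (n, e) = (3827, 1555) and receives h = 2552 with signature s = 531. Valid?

yes

s^2 ≡ 531^2 = 281961 ≡ 2590
s^4 ≡ 2590^2 = 6708100 ≡ 3196
s^8 ≡ 3196^2 = 10214416 ≡ 153
s^16 ≡ 153^2 = 23409 ≡ 447
s^32 ≡ 447^2 = 199809 ≡ 805
s^64 ≡ 805^2 = 648025 ≡ 1262
s^128 ≡ 1262^2 = 1592644 ≡ 612
s^256 ≡ 612^2 = 374544 ≡ 3325
s^512 ≡ 3325^2 = 11055625 ≡ 3249
s^1024 ≡ 3249^2 = 10556001 ≡ 1135
1555 = 1024 + 512 + 16 + 2 + 1, so s^1555 ≡ 1135·3249·447·2590·531 ≡ 2552 (mod 3827)
2552 = h, so the signature checks out.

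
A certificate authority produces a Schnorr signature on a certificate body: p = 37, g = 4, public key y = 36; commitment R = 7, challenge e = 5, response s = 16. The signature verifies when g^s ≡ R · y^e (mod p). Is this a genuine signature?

g^s mod p:
4^2 = 16
4^4 ≡ 16^2 = 256 ≡ 34
4^8 ≡ 34^2 = 1156 ≡ 9
4^16 ≡ 9^2 = 81 ≡ 7
R · y^e mod p:
36^2 = 1296 ≡ 1
36^4 ≡ 1^2 = 1
5 = 4 + 1, so 36^5 ≡ 1·36 ≡ 36 (mod 37)
7·36 = 252 ≡ 30 (mod 37)
7 ≠ 30; the check fails.

forged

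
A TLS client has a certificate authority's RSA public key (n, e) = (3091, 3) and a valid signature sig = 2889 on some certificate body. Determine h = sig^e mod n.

sig^3 mod 3091 = 1289

1289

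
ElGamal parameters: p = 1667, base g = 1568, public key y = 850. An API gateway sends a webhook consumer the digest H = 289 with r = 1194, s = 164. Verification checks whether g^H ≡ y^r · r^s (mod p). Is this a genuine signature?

forged

Left side g^H mod p:
1568^2 = 2458624 ≡ 1466
1568^4 ≡ 1466^2 = 2149156 ≡ 393
1568^8 ≡ 393^2 = 154449 ≡ 1085
1568^16 ≡ 1085^2 = 1177225 ≡ 323
1568^32 ≡ 323^2 = 104329 ≡ 975
1568^64 ≡ 975^2 = 950625 ≡ 435
1568^128 ≡ 435^2 = 189225 ≡ 854
1568^256 ≡ 854^2 = 729316 ≡ 837
289 = 256 + 32 + 1, so 1568^289 ≡ 837·975·1568 ≡ 1397 (mod 1667)
Right side y^r · r^s mod p:
850^2 = 722500 ≡ 689
850^4 ≡ 689^2 = 474721 ≡ 1293
850^8 ≡ 1293^2 = 1671849 ≡ 1515
850^16 ≡ 1515^2 = 2295225 ≡ 1433
850^32 ≡ 1433^2 = 2053489 ≡ 1412
850^64 ≡ 1412^2 = 1993744 ≡ 12
850^128 ≡ 12^2 = 144
850^256 ≡ 144^2 = 20736 ≡ 732
850^512 ≡ 732^2 = 535824 ≡ 717
850^1024 ≡ 717^2 = 514089 ≡ 653
1194 = 1024 + 128 + 32 + 8 + 2, so 850^1194 ≡ 653·144·1412·1515·689 ≡ 626 (mod 1667)
1194^2 = 1425636 ≡ 351
1194^4 ≡ 351^2 = 123201 ≡ 1510
1194^8 ≡ 1510^2 = 2280100 ≡ 1311
1194^16 ≡ 1311^2 = 1718721 ≡ 44
1194^32 ≡ 44^2 = 1936 ≡ 269
1194^64 ≡ 269^2 = 72361 ≡ 680
1194^128 ≡ 680^2 = 462400 ≡ 641
164 = 128 + 32 + 4, so 1194^164 ≡ 641·269·1510 ≡ 727 (mod 1667)
626·727 = 455102 ≡ 11 (mod 1667)
1397 ≠ 11, so verification fails.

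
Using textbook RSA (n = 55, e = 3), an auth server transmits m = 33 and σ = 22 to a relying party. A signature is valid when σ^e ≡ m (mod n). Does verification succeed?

σ^3 mod 55 = 33
Since 33 equals the digest 33, verification succeeds.

passes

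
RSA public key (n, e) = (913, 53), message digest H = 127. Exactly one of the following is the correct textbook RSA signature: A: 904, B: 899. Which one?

Candidate A: 904^2 = 817216 ≡ 81; 904^4 ≡ 81^2 = 6561 ≡ 170; 904^8 ≡ 170^2 = 28900 ≡ 597; 904^16 ≡ 597^2 = 356409 ≡ 339; 904^32 ≡ 339^2 = 114921 ≡ 796; 53 = 32 + 16 + 4 + 1, so 904^53 ≡ 796·339·170·904 ≡ 19 (mod 913)
Candidate B: 899^2 = 808201 ≡ 196; 899^4 ≡ 196^2 = 38416 ≡ 70; 899^8 ≡ 70^2 = 4900 ≡ 335; 899^16 ≡ 335^2 = 112225 ≡ 839; 899^32 ≡ 839^2 = 703921 ≡ 911; 53 = 32 + 16 + 4 + 1, so 899^53 ≡ 911·839·70·899 ≡ 127 (mod 913)
  → matches H = 127

B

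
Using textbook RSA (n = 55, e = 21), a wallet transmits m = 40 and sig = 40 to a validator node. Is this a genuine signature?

genuine

sig^2 ≡ 40^2 = 1600 ≡ 5
sig^4 ≡ 5^2 = 25
sig^8 ≡ 25^2 = 625 ≡ 20
sig^16 ≡ 20^2 = 400 ≡ 15
21 = 16 + 4 + 1, so sig^21 ≡ 15·25·40 ≡ 40 (mod 55)
40 = m, so the signature checks out.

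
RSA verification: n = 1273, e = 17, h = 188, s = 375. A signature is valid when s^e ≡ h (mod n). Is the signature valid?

invalid

s^2 ≡ 375^2 = 140625 ≡ 595
s^4 ≡ 595^2 = 354025 ≡ 131
s^8 ≡ 131^2 = 17161 ≡ 612
s^16 ≡ 612^2 = 374544 ≡ 282
17 = 16 + 1, so s^17 ≡ 282·375 ≡ 91 (mod 1273)
The recovered value 91 does not match the digest 188.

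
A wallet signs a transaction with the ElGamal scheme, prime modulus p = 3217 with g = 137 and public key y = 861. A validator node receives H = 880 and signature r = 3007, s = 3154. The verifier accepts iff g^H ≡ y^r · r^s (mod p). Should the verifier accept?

reject

Left side g^H mod p:
137^880 mod 3217 = 2988
Right side y^r · r^s mod p:
861^3007 mod 3217 = 1527
3007^3154 mod 3217 = 2979
1527·2979 = 4548933 ≡ 95 (mod 3217)
2988 ≠ 95, so verification fails.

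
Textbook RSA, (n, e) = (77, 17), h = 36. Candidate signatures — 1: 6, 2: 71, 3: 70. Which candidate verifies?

Candidate 1: Squares mod 77: 6^1≡6, 6^2≡36, 6^4≡64, 6^8≡15, 6^16≡71; 17 = 16 + 1, so 6^17 ≡ 71·6 ≡ 41 (mod 77)
Candidate 2: Squares mod 77: 71^1≡71, 71^2≡36, 71^4≡64, 71^8≡15, 71^16≡71; 17 = 16 + 1, so 71^17 ≡ 71·71 ≡ 36 (mod 77)
  → matches h = 36
Candidate 3: Squares mod 77: 70^1≡70, 70^2≡49, 70^4≡14, 70^8≡42, 70^16≡70; 17 = 16 + 1, so 70^17 ≡ 70·70 ≡ 49 (mod 77)

2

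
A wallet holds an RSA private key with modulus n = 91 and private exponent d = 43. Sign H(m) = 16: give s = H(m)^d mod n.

(H(m))^43 mod 91 = 16

16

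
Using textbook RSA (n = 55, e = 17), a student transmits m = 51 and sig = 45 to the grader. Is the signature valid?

Squares mod 55: sig^1≡45, sig^2≡45, sig^4≡45, sig^8≡45, sig^16≡45
17 = 16 + 1, so sig^17 ≡ 45·45 ≡ 45 (mod 55)
The recovered value 45 does not match the digest 51.

invalid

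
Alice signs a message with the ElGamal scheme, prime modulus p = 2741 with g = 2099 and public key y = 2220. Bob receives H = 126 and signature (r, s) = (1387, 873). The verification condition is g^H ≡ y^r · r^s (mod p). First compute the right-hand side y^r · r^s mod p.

2220^2 = 4928400 ≡ 82
2220^4 ≡ 82^2 = 6724 ≡ 1242
2220^8 ≡ 1242^2 = 1542564 ≡ 2122
2220^16 ≡ 2122^2 = 4502884 ≡ 2162
2220^32 ≡ 2162^2 = 4674244 ≡ 839
2220^64 ≡ 839^2 = 703921 ≡ 2225
2220^128 ≡ 2225^2 = 4950625 ≡ 379
2220^256 ≡ 379^2 = 143641 ≡ 1109
2220^512 ≡ 1109^2 = 1229881 ≡ 1913
2220^1024 ≡ 1913^2 = 3659569 ≡ 334
1387 = 1024 + 256 + 64 + 32 + 8 + 2 + 1, so 2220^1387 ≡ 334·1109·2225·839·2122·82·2220 ≡ 2592 (mod 2741)
1387^2 = 1923769 ≡ 2328
1387^4 ≡ 2328^2 = 5419584 ≡ 627
1387^8 ≡ 627^2 = 393129 ≡ 1166
1387^16 ≡ 1166^2 = 1359556 ≡ 20
1387^32 ≡ 20^2 = 400
1387^64 ≡ 400^2 = 160000 ≡ 1022
1387^128 ≡ 1022^2 = 1044484 ≡ 163
1387^256 ≡ 163^2 = 26569 ≡ 1900
1387^512 ≡ 1900^2 = 3610000 ≡ 103
873 = 512 + 256 + 64 + 32 + 8 + 1, so 1387^873 ≡ 103·1900·1022·400·1166·1387 ≡ 2491 (mod 2741)
y^r · r^s ≡ 2592·2491 = 6456672 ≡ 1617 (mod 2741)

1617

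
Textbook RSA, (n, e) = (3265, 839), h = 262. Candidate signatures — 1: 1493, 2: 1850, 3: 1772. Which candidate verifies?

1

Candidate 1: Squares mod 3265: 1493^1≡1493, 1493^2≡2319, 1493^4≡306, 1493^8≡2216, 1493^16≡96, 1493^32≡2686, 1493^64≡2211, 1493^128≡816, 1493^256≡3061, 1493^512≡2436; 839 = 512 + 256 + 64 + 4 + 2 + 1, so 1493^839 ≡ 2436·3061·2211·306·2319·1493 ≡ 262 (mod 3265)
  → matches h = 262
Candidate 2: Squares mod 3265: 1850^1≡1850, 1850^2≡780, 1850^4≡1110, 1850^8≡1195, 1850^16≡1220, 1850^32≡2825, 1850^64≡965, 1850^128≡700, 1850^256≡250, 1850^512≡465; 839 = 512 + 256 + 64 + 4 + 2 + 1, so 1850^839 ≡ 465·250·965·1110·780·1850 ≡ 1555 (mod 3265)
Candidate 3: Squares mod 3265: 1772^1≡1772, 1772^2≡2319, 1772^4≡306, 1772^8≡2216, 1772^16≡96, 1772^32≡2686, 1772^64≡2211, 1772^128≡816, 1772^256≡3061, 1772^512≡2436; 839 = 512 + 256 + 64 + 4 + 2 + 1, so 1772^839 ≡ 2436·3061·2211·306·2319·1772 ≡ 3003 (mod 3265)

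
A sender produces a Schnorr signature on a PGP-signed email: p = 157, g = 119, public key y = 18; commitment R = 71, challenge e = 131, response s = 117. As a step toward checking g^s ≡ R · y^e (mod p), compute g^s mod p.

Squares mod 157: 119^1≡119, 119^2≡31, 119^4≡19, 119^8≡47, 119^16≡11, 119^32≡121, 119^64≡40
117 = 64 + 32 + 16 + 4 + 1, so 119^117 ≡ 40·121·11·19·119 ≡ 129 (mod 157)

129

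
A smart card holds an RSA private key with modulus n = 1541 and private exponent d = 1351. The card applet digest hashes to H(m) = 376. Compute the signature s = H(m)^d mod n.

(H(m))^2 ≡ 376^2 = 141376 ≡ 1145
(H(m))^4 ≡ 1145^2 = 1311025 ≡ 1175
(H(m))^8 ≡ 1175^2 = 1380625 ≡ 1430
(H(m))^16 ≡ 1430^2 = 2044900 ≡ 1534
(H(m))^32 ≡ 1534^2 = 2353156 ≡ 49
(H(m))^64 ≡ 49^2 = 2401 ≡ 860
(H(m))^128 ≡ 860^2 = 739600 ≡ 1461
(H(m))^256 ≡ 1461^2 = 2134521 ≡ 236
(H(m))^512 ≡ 236^2 = 55696 ≡ 220
(H(m))^1024 ≡ 220^2 = 48400 ≡ 629
1351 = 1024 + 256 + 64 + 4 + 2 + 1, so (H(m))^1351 ≡ 629·236·860·1175·1145·376 ≡ 78 (mod 1541)

78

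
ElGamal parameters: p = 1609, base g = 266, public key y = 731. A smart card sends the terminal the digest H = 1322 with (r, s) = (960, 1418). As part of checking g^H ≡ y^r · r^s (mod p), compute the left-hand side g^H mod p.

266^2 = 70756 ≡ 1569
266^4 ≡ 1569^2 = 2461761 ≡ 1600
266^8 ≡ 1600^2 = 2560000 ≡ 81
266^16 ≡ 81^2 = 6561 ≡ 125
266^32 ≡ 125^2 = 15625 ≡ 1144
266^64 ≡ 1144^2 = 1308736 ≡ 619
266^128 ≡ 619^2 = 383161 ≡ 219
266^256 ≡ 219^2 = 47961 ≡ 1300
266^512 ≡ 1300^2 = 1690000 ≡ 550
266^1024 ≡ 550^2 = 302500 ≡ 8
1322 = 1024 + 256 + 32 + 8 + 2, so 266^1322 ≡ 8·1300·1144·81·1569 ≡ 93 (mod 1609)

93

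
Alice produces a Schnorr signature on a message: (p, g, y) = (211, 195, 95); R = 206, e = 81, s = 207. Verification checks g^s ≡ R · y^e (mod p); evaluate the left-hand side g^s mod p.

195^207 mod 211 = 97

97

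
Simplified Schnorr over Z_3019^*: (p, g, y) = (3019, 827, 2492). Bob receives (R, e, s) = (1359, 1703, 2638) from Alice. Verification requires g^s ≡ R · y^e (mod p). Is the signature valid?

valid

g^s mod p:
827^2 = 683929 ≡ 1635
827^4 ≡ 1635^2 = 2673225 ≡ 1410
827^8 ≡ 1410^2 = 1988100 ≡ 1598
827^16 ≡ 1598^2 = 2553604 ≡ 2549
827^32 ≡ 2549^2 = 6497401 ≡ 513
827^64 ≡ 513^2 = 263169 ≡ 516
827^128 ≡ 516^2 = 266256 ≡ 584
827^256 ≡ 584^2 = 341056 ≡ 2928
827^512 ≡ 2928^2 = 8573184 ≡ 2243
827^1024 ≡ 2243^2 = 5031049 ≡ 1395
827^2048 ≡ 1395^2 = 1946025 ≡ 1789
2638 = 2048 + 512 + 64 + 8 + 4 + 2, so 827^2638 ≡ 1789·2243·516·1598·1410·1635 ≡ 1740 (mod 3019)
R · y^e mod p:
2492^2 = 6210064 ≡ 3000
2492^4 ≡ 3000^2 = 9000000 ≡ 361
2492^8 ≡ 361^2 = 130321 ≡ 504
2492^16 ≡ 504^2 = 254016 ≡ 420
2492^32 ≡ 420^2 = 176400 ≡ 1298
2492^64 ≡ 1298^2 = 1684804 ≡ 202
2492^128 ≡ 202^2 = 40804 ≡ 1557
2492^256 ≡ 1557^2 = 2424249 ≡ 3011
2492^512 ≡ 3011^2 = 9066121 ≡ 64
2492^1024 ≡ 64^2 = 4096 ≡ 1077
1703 = 1024 + 512 + 128 + 32 + 4 + 2 + 1, so 2492^1703 ≡ 1077·64·1557·1298·361·3000·2492 ≡ 1854 (mod 3019)
1359·1854 = 2519586 ≡ 1740 (mod 3019)
1740 ≡ 1740 (mod 3019); signature holds.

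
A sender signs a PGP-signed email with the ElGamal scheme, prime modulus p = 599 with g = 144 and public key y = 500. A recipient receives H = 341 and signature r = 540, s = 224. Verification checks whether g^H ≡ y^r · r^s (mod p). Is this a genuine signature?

Left side g^H mod p:
Squares mod 599: 144^1≡144, 144^2≡370, 144^4≡328, 144^8≡363, 144^16≡588, 144^32≡121, 144^64≡265, 144^128≡142, 144^256≡397
341 = 256 + 64 + 16 + 4 + 1, so 144^341 ≡ 397·265·588·328·144 ≡ 41 (mod 599)
Right side y^r · r^s mod p:
Squares mod 599: 500^1≡500, 500^2≡217, 500^4≡367, 500^8≡513, 500^16≡208, 500^32≡136, 500^64≡526, 500^128≡537, 500^256≡250, 500^512≡204
540 = 512 + 16 + 8 + 4, so 500^540 ≡ 204·208·513·367 ≡ 25 (mod 599)
Squares mod 599: 540^1≡540, 540^2≡486, 540^4≡190, 540^8≡160, 540^16≡442, 540^32≡90, 540^64≡313, 540^128≡332
224 = 128 + 64 + 32, so 540^224 ≡ 332·313·90 ≡ 253 (mod 599)
25·253 = 6325 ≡ 335 (mod 599)
41 ≠ 335, so verification fails.

forged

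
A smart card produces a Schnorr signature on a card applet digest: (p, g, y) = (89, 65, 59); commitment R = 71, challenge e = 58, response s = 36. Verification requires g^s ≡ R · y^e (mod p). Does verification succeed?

passes

g^s mod p:
65^2 = 4225 ≡ 42
65^4 ≡ 42^2 = 1764 ≡ 73
65^8 ≡ 73^2 = 5329 ≡ 78
65^16 ≡ 78^2 = 6084 ≡ 32
65^32 ≡ 32^2 = 1024 ≡ 45
36 = 32 + 4, so 65^36 ≡ 45·73 ≡ 81 (mod 89)
R · y^e mod p:
59^2 = 3481 ≡ 10
59^4 ≡ 10^2 = 100 ≡ 11
59^8 ≡ 11^2 = 121 ≡ 32
59^16 ≡ 32^2 = 1024 ≡ 45
59^32 ≡ 45^2 = 2025 ≡ 67
58 = 32 + 16 + 8 + 2, so 59^58 ≡ 67·45·32·10 ≡ 40 (mod 89)
71·40 = 2840 ≡ 81 (mod 89)
81 ≡ 81 (mod 89); signature holds.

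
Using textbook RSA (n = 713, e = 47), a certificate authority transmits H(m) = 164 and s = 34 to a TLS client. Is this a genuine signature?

forged

s^2 ≡ 34^2 = 1156 ≡ 443
s^4 ≡ 443^2 = 196249 ≡ 174
s^8 ≡ 174^2 = 30276 ≡ 330
s^16 ≡ 330^2 = 108900 ≡ 524
s^32 ≡ 524^2 = 274576 ≡ 71
47 = 32 + 8 + 4 + 2 + 1, so s^47 ≡ 71·330·174·443·34 ≡ 549 (mod 713)
549 ≠ 164, so verification fails.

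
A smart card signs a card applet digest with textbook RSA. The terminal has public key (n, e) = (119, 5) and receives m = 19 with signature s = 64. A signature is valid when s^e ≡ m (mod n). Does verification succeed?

s^2 ≡ 64^2 = 4096 ≡ 50
s^4 ≡ 50^2 = 2500 ≡ 1
5 = 4 + 1, so s^5 ≡ 1·64 ≡ 64 (mod 119)
64 ≠ 19, so verification fails.

fails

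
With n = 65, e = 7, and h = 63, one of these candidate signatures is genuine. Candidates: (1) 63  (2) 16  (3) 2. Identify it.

3

Candidate 1: Squares mod 65: 63^1≡63, 63^2≡4, 63^4≡16; 7 = 4 + 2 + 1, so 63^7 ≡ 16·4·63 ≡ 2 (mod 65)
Candidate 2: Squares mod 65: 16^1≡16, 16^2≡61, 16^4≡16; 7 = 4 + 2 + 1, so 16^7 ≡ 16·61·16 ≡ 16 (mod 65)
Candidate 3: Squares mod 65: 2^1≡2, 2^2≡4, 2^4≡16; 7 = 4 + 2 + 1, so 2^7 ≡ 16·4·2 ≡ 63 (mod 65)
  → matches h = 63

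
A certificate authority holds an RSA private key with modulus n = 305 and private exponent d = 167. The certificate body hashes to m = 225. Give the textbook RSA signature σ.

Squares mod 305: m^1≡225, m^2≡300, m^4≡25, m^8≡15, m^16≡225, m^32≡300, m^64≡25, m^128≡15
167 = 128 + 32 + 4 + 2 + 1, so m^167 ≡ 15·300·25·300·225 ≡ 300 (mod 305)

300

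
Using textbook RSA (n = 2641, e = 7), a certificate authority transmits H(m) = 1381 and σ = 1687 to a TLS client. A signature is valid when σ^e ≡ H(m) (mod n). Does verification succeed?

Squares mod 2641: σ^1≡1687, σ^2≡1612, σ^4≡2441
7 = 4 + 2 + 1, so σ^7 ≡ 2441·1612·1687 ≡ 1381 (mod 2641)
1381 = H(m), so the signature checks out.

passes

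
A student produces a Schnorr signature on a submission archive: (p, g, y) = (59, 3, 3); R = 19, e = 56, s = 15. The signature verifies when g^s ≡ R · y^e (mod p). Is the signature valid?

g^s mod p:
3^2 = 9
3^4 ≡ 9^2 = 81 ≡ 22
3^8 ≡ 22^2 = 484 ≡ 12
15 = 8 + 4 + 2 + 1, so 3^15 ≡ 12·22·9·3 ≡ 48 (mod 59)
R · y^e mod p:
3^2 = 9
3^4 ≡ 9^2 = 81 ≡ 22
3^8 ≡ 22^2 = 484 ≡ 12
3^16 ≡ 12^2 = 144 ≡ 26
3^32 ≡ 26^2 = 676 ≡ 27
56 = 32 + 16 + 8, so 3^56 ≡ 27·26·12 ≡ 46 (mod 59)
19·46 = 874 ≡ 48 (mod 59)
48 ≡ 48 (mod 59); signature holds.

valid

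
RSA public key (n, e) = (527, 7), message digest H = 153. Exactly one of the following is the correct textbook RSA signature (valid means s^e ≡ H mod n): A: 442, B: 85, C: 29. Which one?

B

Candidate A: Squares mod 527: 442^1≡442, 442^2≡374, 442^4≡221; 7 = 4 + 2 + 1, so 442^7 ≡ 221·374·442 ≡ 374 (mod 527)
Candidate B: Squares mod 527: 85^1≡85, 85^2≡374, 85^4≡221; 7 = 4 + 2 + 1, so 85^7 ≡ 221·374·85 ≡ 153 (mod 527)
  → matches H = 153
Candidate C: Squares mod 527: 29^1≡29, 29^2≡314, 29^4≡47; 7 = 4 + 2 + 1, so 29^7 ≡ 47·314·29 ≡ 58 (mod 527)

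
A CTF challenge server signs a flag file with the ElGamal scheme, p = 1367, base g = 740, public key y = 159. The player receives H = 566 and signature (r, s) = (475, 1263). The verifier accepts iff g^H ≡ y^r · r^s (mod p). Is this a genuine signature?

Left side g^H mod p:
740^2 = 547600 ≡ 800
740^4 ≡ 800^2 = 640000 ≡ 244
740^8 ≡ 244^2 = 59536 ≡ 755
740^16 ≡ 755^2 = 570025 ≡ 1353
740^32 ≡ 1353^2 = 1830609 ≡ 196
740^64 ≡ 196^2 = 38416 ≡ 140
740^128 ≡ 140^2 = 19600 ≡ 462
740^256 ≡ 462^2 = 213444 ≡ 192
740^512 ≡ 192^2 = 36864 ≡ 1322
566 = 512 + 32 + 16 + 4 + 2, so 740^566 ≡ 1322·196·1353·244·800 ≡ 681 (mod 1367)
Right side y^r · r^s mod p:
159^2 = 25281 ≡ 675
159^4 ≡ 675^2 = 455625 ≡ 414
159^8 ≡ 414^2 = 171396 ≡ 521
159^16 ≡ 521^2 = 271441 ≡ 775
159^32 ≡ 775^2 = 600625 ≡ 512
159^64 ≡ 512^2 = 262144 ≡ 1047
159^128 ≡ 1047^2 = 1096209 ≡ 1242
159^256 ≡ 1242^2 = 1542564 ≡ 588
475 = 256 + 128 + 64 + 16 + 8 + 2 + 1, so 159^475 ≡ 588·1242·1047·775·521·675·159 ≡ 1084 (mod 1367)
475^2 = 225625 ≡ 70
475^4 ≡ 70^2 = 4900 ≡ 799
475^8 ≡ 799^2 = 638401 ≡ 12
475^16 ≡ 12^2 = 144
475^32 ≡ 144^2 = 20736 ≡ 231
475^64 ≡ 231^2 = 53361 ≡ 48
475^128 ≡ 48^2 = 2304 ≡ 937
475^256 ≡ 937^2 = 877969 ≡ 355
475^512 ≡ 355^2 = 126025 ≡ 261
475^1024 ≡ 261^2 = 68121 ≡ 1138
1263 = 1024 + 128 + 64 + 32 + 8 + 4 + 2 + 1, so 475^1263 ≡ 1138·937·48·231·12·799·70·475 ≡ 698 (mod 1367)
1084·698 = 756632 ≡ 681 (mod 1367)
681 ≡ 681 (mod 1367), so the signature is genuine.

genuine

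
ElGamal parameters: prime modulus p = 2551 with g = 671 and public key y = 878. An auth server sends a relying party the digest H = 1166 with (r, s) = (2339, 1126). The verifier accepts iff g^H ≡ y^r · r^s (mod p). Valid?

Left side g^H mod p:
671^1166 mod 2551 = 186
Right side y^r · r^s mod p:
878^2339 mod 2551 = 1697
2339^1126 mod 2551 = 490
1697·490 = 831530 ≡ 2455 (mod 2551)
186 ≠ 2455, so verification fails.

no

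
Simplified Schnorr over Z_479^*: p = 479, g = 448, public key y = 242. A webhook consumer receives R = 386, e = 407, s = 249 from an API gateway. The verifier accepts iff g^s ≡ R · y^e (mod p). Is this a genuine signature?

forged

g^s mod p:
Squares mod 479: 448^1≡448, 448^2≡3, 448^4≡9, 448^8≡81, 448^16≡334, 448^32≡428, 448^64≡206, 448^128≡284
249 = 128 + 64 + 32 + 16 + 8 + 1, so 448^249 ≡ 284·206·428·334·81·448 ≡ 243 (mod 479)
R · y^e mod p:
Squares mod 479: 242^1≡242, 242^2≡126, 242^4≡69, 242^8≡450, 242^16≡362, 242^32≡277, 242^64≡89, 242^128≡257, 242^256≡426
407 = 256 + 128 + 16 + 4 + 2 + 1, so 242^407 ≡ 426·257·362·69·126·242 ≡ 9 (mod 479)
386·9 = 3474 ≡ 121 (mod 479)
243 ≠ 121; the check fails.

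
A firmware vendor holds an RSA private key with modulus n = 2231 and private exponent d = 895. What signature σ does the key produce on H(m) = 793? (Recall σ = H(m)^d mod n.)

(H(m))^2 ≡ 793^2 = 628849 ≡ 1938
(H(m))^4 ≡ 1938^2 = 3755844 ≡ 1071
(H(m))^8 ≡ 1071^2 = 1147041 ≡ 307
(H(m))^16 ≡ 307^2 = 94249 ≡ 547
(H(m))^32 ≡ 547^2 = 299209 ≡ 255
(H(m))^64 ≡ 255^2 = 65025 ≡ 326
(H(m))^128 ≡ 326^2 = 106276 ≡ 1419
(H(m))^256 ≡ 1419^2 = 2013561 ≡ 1199
(H(m))^512 ≡ 1199^2 = 1437601 ≡ 837
895 = 512 + 256 + 64 + 32 + 16 + 8 + 4 + 2 + 1, so (H(m))^895 ≡ 837·1199·326·255·547·307·1071·1938·793 ≡ 2149 (mod 2231)

2149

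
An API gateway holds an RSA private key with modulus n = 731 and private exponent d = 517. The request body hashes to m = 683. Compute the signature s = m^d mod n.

Squares mod 731: m^1≡683, m^2≡111, m^4≡625, m^8≡271, m^16≡341, m^32≡52, m^64≡511, m^128≡154, m^256≡324, m^512≡443
517 = 512 + 4 + 1, so m^517 ≡ 443·625·683 ≡ 311 (mod 731)

311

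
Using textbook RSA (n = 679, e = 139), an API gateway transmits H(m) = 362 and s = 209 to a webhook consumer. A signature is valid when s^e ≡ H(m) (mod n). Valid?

no

s^2 ≡ 209^2 = 43681 ≡ 225
s^4 ≡ 225^2 = 50625 ≡ 379
s^8 ≡ 379^2 = 143641 ≡ 372
s^16 ≡ 372^2 = 138384 ≡ 547
s^32 ≡ 547^2 = 299209 ≡ 449
s^64 ≡ 449^2 = 201601 ≡ 617
s^128 ≡ 617^2 = 380689 ≡ 449
139 = 128 + 8 + 2 + 1, so s^139 ≡ 449·372·225·209 ≡ 314 (mod 679)
s^139 mod 679 = 314, but H(m) = 362.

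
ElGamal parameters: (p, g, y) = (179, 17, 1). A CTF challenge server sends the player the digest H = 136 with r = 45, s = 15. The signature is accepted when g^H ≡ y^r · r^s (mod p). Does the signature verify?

verifies

Left side g^H mod p:
17^2 = 289 ≡ 110
17^4 ≡ 110^2 = 12100 ≡ 107
17^8 ≡ 107^2 = 11449 ≡ 172
17^16 ≡ 172^2 = 29584 ≡ 49
17^32 ≡ 49^2 = 2401 ≡ 74
17^64 ≡ 74^2 = 5476 ≡ 106
17^128 ≡ 106^2 = 11236 ≡ 138
136 = 128 + 8, so 17^136 ≡ 138·172 ≡ 108 (mod 179)
Right side y^r · r^s mod p:
1^2 = 1
1^4 ≡ 1^2 = 1
1^8 ≡ 1^2 = 1
1^16 ≡ 1^2 = 1
1^32 ≡ 1^2 = 1
45 = 32 + 8 + 4 + 1, so 1^45 ≡ 1·1·1·1 ≡ 1 (mod 179)
45^2 = 2025 ≡ 56
45^4 ≡ 56^2 = 3136 ≡ 93
45^8 ≡ 93^2 = 8649 ≡ 57
15 = 8 + 4 + 2 + 1, so 45^15 ≡ 57·93·56·45 ≡ 108 (mod 179)
1·108 = 108 ≡ 108 (mod 179)
108 ≡ 108 (mod 179), so the signature is genuine.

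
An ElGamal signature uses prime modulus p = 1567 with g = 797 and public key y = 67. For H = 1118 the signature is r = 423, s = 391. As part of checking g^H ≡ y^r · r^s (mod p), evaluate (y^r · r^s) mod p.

67^2 = 4489 ≡ 1355
67^4 ≡ 1355^2 = 1836025 ≡ 1068
67^8 ≡ 1068^2 = 1140624 ≡ 1415
67^16 ≡ 1415^2 = 2002225 ≡ 1166
67^32 ≡ 1166^2 = 1359556 ≡ 967
67^64 ≡ 967^2 = 935089 ≡ 1157
67^128 ≡ 1157^2 = 1338649 ≡ 431
67^256 ≡ 431^2 = 185761 ≡ 855
423 = 256 + 128 + 32 + 4 + 2 + 1, so 67^423 ≡ 855·431·967·1068·1355·67 ≡ 1429 (mod 1567)
423^2 = 178929 ≡ 291
423^4 ≡ 291^2 = 84681 ≡ 63
423^8 ≡ 63^2 = 3969 ≡ 835
423^16 ≡ 835^2 = 697225 ≡ 1477
423^32 ≡ 1477^2 = 2181529 ≡ 265
423^64 ≡ 265^2 = 70225 ≡ 1277
423^128 ≡ 1277^2 = 1630729 ≡ 1049
423^256 ≡ 1049^2 = 1100401 ≡ 367
391 = 256 + 128 + 4 + 2 + 1, so 423^391 ≡ 367·1049·63·291·423 ≡ 519 (mod 1567)
y^r · r^s ≡ 1429·519 = 741651 ≡ 460 (mod 1567)

460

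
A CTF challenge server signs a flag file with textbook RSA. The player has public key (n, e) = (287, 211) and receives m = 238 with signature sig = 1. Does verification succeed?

sig^2 ≡ 1^2 = 1
sig^4 ≡ 1^2 = 1
sig^8 ≡ 1^2 = 1
sig^16 ≡ 1^2 = 1
sig^32 ≡ 1^2 = 1
sig^64 ≡ 1^2 = 1
sig^128 ≡ 1^2 = 1
211 = 128 + 64 + 16 + 2 + 1, so sig^211 ≡ 1·1·1·1·1 ≡ 1 (mod 287)
1 ≠ 238, so verification fails.

fails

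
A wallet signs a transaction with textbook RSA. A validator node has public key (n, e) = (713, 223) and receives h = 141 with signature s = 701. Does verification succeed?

s^2 ≡ 701^2 = 491401 ≡ 144
s^4 ≡ 144^2 = 20736 ≡ 59
s^8 ≡ 59^2 = 3481 ≡ 629
s^16 ≡ 629^2 = 395641 ≡ 639
s^32 ≡ 639^2 = 408321 ≡ 485
s^64 ≡ 485^2 = 235225 ≡ 648
s^128 ≡ 648^2 = 419904 ≡ 660
223 = 128 + 64 + 16 + 8 + 4 + 2 + 1, so s^223 ≡ 660·648·639·629·59·144·701 ≡ 572 (mod 713)
The recovered value 572 does not match the digest 141.

fails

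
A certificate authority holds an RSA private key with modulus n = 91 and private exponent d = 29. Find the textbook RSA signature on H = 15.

71

H^2 ≡ 15^2 = 225 ≡ 43
H^4 ≡ 43^2 = 1849 ≡ 29
H^8 ≡ 29^2 = 841 ≡ 22
H^16 ≡ 22^2 = 484 ≡ 29
29 = 16 + 8 + 4 + 1, so H^29 ≡ 29·22·29·15 ≡ 71 (mod 91)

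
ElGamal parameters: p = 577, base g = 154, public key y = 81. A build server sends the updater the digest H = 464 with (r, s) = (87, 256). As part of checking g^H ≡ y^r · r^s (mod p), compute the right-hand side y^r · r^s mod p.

Squares mod 577: 81^1≡81, 81^2≡214, 81^4≡213, 81^8≡363, 81^16≡213, 81^32≡363, 81^64≡213
87 = 64 + 16 + 4 + 2 + 1, so 81^87 ≡ 213·213·213·214·81 ≡ 24 (mod 577)
Squares mod 577: 87^1≡87, 87^2≡68, 87^4≡8, 87^8≡64, 87^16≡57, 87^32≡364, 87^64≡363, 87^128≡213, 87^256≡363
87^256 ≡ 363 (mod 577)
y^r · r^s ≡ 24·363 = 8712 ≡ 57 (mod 577)

57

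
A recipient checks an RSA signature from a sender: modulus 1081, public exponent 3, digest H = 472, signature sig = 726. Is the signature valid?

valid

Squares mod 1081: sig^1≡726, sig^2≡629
3 = 2 + 1, so sig^3 ≡ 629·726 ≡ 472 (mod 1081)
472 = H, so the signature checks out.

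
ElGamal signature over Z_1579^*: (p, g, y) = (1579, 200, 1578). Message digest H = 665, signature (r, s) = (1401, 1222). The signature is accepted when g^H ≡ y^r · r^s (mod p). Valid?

yes

Left side g^H mod p:
200^2 = 40000 ≡ 525
200^4 ≡ 525^2 = 275625 ≡ 879
200^8 ≡ 879^2 = 772641 ≡ 510
200^16 ≡ 510^2 = 260100 ≡ 1144
200^32 ≡ 1144^2 = 1308736 ≡ 1324
200^64 ≡ 1324^2 = 1752976 ≡ 286
200^128 ≡ 286^2 = 81796 ≡ 1267
200^256 ≡ 1267^2 = 1605289 ≡ 1025
200^512 ≡ 1025^2 = 1050625 ≡ 590
665 = 512 + 128 + 16 + 8 + 1, so 200^665 ≡ 590·1267·1144·510·200 ≡ 18 (mod 1579)
Right side y^r · r^s mod p:
1578^2 = 2490084 ≡ 1
1578^4 ≡ 1^2 = 1
1578^8 ≡ 1^2 = 1
1578^16 ≡ 1^2 = 1
1578^32 ≡ 1^2 = 1
1578^64 ≡ 1^2 = 1
1578^128 ≡ 1^2 = 1
1578^256 ≡ 1^2 = 1
1578^512 ≡ 1^2 = 1
1578^1024 ≡ 1^2 = 1
1401 = 1024 + 256 + 64 + 32 + 16 + 8 + 1, so 1578^1401 ≡ 1·1·1·1·1·1·1578 ≡ 1578 (mod 1579)
1401^2 = 1962801 ≡ 104
1401^4 ≡ 104^2 = 10816 ≡ 1342
1401^8 ≡ 1342^2 = 1800964 ≡ 904
1401^16 ≡ 904^2 = 817216 ≡ 873
1401^32 ≡ 873^2 = 762129 ≡ 1051
1401^64 ≡ 1051^2 = 1104601 ≡ 880
1401^128 ≡ 880^2 = 774400 ≡ 690
1401^256 ≡ 690^2 = 476100 ≡ 821
1401^512 ≡ 821^2 = 674041 ≡ 1387
1401^1024 ≡ 1387^2 = 1923769 ≡ 547
1222 = 1024 + 128 + 64 + 4 + 2, so 1401^1222 ≡ 547·690·880·1342·104 ≡ 1561 (mod 1579)
1578·1561 = 2463258 ≡ 18 (mod 1579)
18 ≡ 18 (mod 1579), so the signature is genuine.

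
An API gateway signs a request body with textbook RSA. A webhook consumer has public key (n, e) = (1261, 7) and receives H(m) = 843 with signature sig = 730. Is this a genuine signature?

genuine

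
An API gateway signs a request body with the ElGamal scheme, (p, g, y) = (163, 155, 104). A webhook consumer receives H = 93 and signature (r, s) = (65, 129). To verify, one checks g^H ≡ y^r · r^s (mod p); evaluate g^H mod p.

133

155^2 = 24025 ≡ 64
155^4 ≡ 64^2 = 4096 ≡ 21
155^8 ≡ 21^2 = 441 ≡ 115
155^16 ≡ 115^2 = 13225 ≡ 22
155^32 ≡ 22^2 = 484 ≡ 158
155^64 ≡ 158^2 = 24964 ≡ 25
93 = 64 + 16 + 8 + 4 + 1, so 155^93 ≡ 25·22·115·21·155 ≡ 133 (mod 163)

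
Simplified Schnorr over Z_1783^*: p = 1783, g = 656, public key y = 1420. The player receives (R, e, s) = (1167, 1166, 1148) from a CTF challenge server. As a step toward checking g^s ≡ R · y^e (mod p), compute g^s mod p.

Squares mod 1783: 656^1≡656, 656^2≡633, 656^4≡1297, 656^8≡840, 656^16≡1315, 656^32≡1498, 656^64≡990, 656^128≡1233, 656^256≡1173, 656^512≡1236, 656^1024≡1448
1148 = 1024 + 64 + 32 + 16 + 8 + 4, so 656^1148 ≡ 1448·990·1498·1315·840·1297 ≡ 1015 (mod 1783)

1015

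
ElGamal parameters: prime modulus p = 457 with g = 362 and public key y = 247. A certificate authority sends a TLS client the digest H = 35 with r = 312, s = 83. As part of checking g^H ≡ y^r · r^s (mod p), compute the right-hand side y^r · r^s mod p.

173

247^2 = 61009 ≡ 228
247^4 ≡ 228^2 = 51984 ≡ 343
247^8 ≡ 343^2 = 117649 ≡ 200
247^16 ≡ 200^2 = 40000 ≡ 241
247^32 ≡ 241^2 = 58081 ≡ 42
247^64 ≡ 42^2 = 1764 ≡ 393
247^128 ≡ 393^2 = 154449 ≡ 440
247^256 ≡ 440^2 = 193600 ≡ 289
312 = 256 + 32 + 16 + 8, so 247^312 ≡ 289·42·241·200 ≡ 200 (mod 457)
312^2 = 97344 ≡ 3
312^4 ≡ 3^2 = 9
312^8 ≡ 9^2 = 81
312^16 ≡ 81^2 = 6561 ≡ 163
312^32 ≡ 163^2 = 26569 ≡ 63
312^64 ≡ 63^2 = 3969 ≡ 313
83 = 64 + 16 + 2 + 1, so 312^83 ≡ 313·163·3·312 ≡ 26 (mod 457)
y^r · r^s ≡ 200·26 = 5200 ≡ 173 (mod 457)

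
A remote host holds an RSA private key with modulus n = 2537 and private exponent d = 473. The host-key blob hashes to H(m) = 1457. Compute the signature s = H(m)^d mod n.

611

Squares mod 2537: (H(m))^1≡1457, (H(m))^2≡1917, (H(m))^4≡1313, (H(m))^8≡1346, (H(m))^16≡298, (H(m))^32≡9, (H(m))^64≡81, (H(m))^128≡1487, (H(m))^256≡1442
473 = 256 + 128 + 64 + 16 + 8 + 1, so (H(m))^473 ≡ 1442·1487·81·298·1346·1457 ≡ 611 (mod 2537)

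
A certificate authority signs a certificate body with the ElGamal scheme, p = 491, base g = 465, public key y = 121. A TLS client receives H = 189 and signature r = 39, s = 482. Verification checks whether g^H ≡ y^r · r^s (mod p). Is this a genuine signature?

Left side g^H mod p:
Squares mod 491: 465^1≡465, 465^2≡185, 465^4≡346, 465^8≡403, 465^16≡379, 465^32≡269, 465^64≡184, 465^128≡468
189 = 128 + 32 + 16 + 8 + 4 + 1, so 465^189 ≡ 468·269·379·403·346·465 ≡ 213 (mod 491)
Right side y^r · r^s mod p:
Squares mod 491: 121^1≡121, 121^2≡402, 121^4≡65, 121^8≡297, 121^16≡320, 121^32≡272
39 = 32 + 4 + 2 + 1, so 121^39 ≡ 272·65·402·121 ≡ 132 (mod 491)
Squares mod 491: 39^1≡39, 39^2≡48, 39^4≡340, 39^8≡215, 39^16≡71, 39^32≡131, 39^64≡467, 39^128≡85, 39^256≡351
482 = 256 + 128 + 64 + 32 + 2, so 39^482 ≡ 351·85·467·131·48 ≡ 169 (mod 491)
132·169 = 22308 ≡ 213 (mod 491)
213 ≡ 213 (mod 491), so the signature is genuine.

genuine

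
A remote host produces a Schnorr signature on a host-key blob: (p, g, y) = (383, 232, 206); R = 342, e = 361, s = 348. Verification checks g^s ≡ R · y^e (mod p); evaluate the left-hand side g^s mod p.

350

232^348 mod 383 = 350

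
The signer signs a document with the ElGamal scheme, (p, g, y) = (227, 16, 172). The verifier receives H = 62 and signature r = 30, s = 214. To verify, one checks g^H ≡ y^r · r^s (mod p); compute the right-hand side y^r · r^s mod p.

Squares mod 227: 172^1≡172, 172^2≡74, 172^4≡28, 172^8≡103, 172^16≡167
30 = 16 + 8 + 4 + 2, so 172^30 ≡ 167·103·28·74 ≡ 110 (mod 227)
Squares mod 227: 30^1≡30, 30^2≡219, 30^4≡64, 30^8≡10, 30^16≡100, 30^32≡12, 30^64≡144, 30^128≡79
214 = 128 + 64 + 16 + 4 + 2, so 30^214 ≡ 79·144·100·64·219 ≡ 155 (mod 227)
y^r · r^s ≡ 110·155 = 17050 ≡ 25 (mod 227)

25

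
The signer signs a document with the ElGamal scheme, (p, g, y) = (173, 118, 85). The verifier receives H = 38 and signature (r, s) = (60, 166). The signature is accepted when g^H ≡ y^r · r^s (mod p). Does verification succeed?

passes

Left side g^H mod p:
118^2 = 13924 ≡ 84
118^4 ≡ 84^2 = 7056 ≡ 136
118^8 ≡ 136^2 = 18496 ≡ 158
118^16 ≡ 158^2 = 24964 ≡ 52
118^32 ≡ 52^2 = 2704 ≡ 109
38 = 32 + 4 + 2, so 118^38 ≡ 109·136·84 ≡ 135 (mod 173)
Right side y^r · r^s mod p:
85^2 = 7225 ≡ 132
85^4 ≡ 132^2 = 17424 ≡ 124
85^8 ≡ 124^2 = 15376 ≡ 152
85^16 ≡ 152^2 = 23104 ≡ 95
85^32 ≡ 95^2 = 9025 ≡ 29
60 = 32 + 16 + 8 + 4, so 85^60 ≡ 29·95·152·124 ≡ 117 (mod 173)
60^2 = 3600 ≡ 140
60^4 ≡ 140^2 = 19600 ≡ 51
60^8 ≡ 51^2 = 2601 ≡ 6
60^16 ≡ 6^2 = 36
60^32 ≡ 36^2 = 1296 ≡ 85
60^64 ≡ 85^2 = 7225 ≡ 132
60^128 ≡ 132^2 = 17424 ≡ 124
166 = 128 + 32 + 4 + 2, so 60^166 ≡ 124·85·51·140 ≡ 81 (mod 173)
117·81 = 9477 ≡ 135 (mod 173)
135 ≡ 135 (mod 173), so the signature is genuine.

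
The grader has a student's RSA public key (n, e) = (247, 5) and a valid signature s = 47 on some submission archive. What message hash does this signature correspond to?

s^2 ≡ 47^2 = 2209 ≡ 233
s^4 ≡ 233^2 = 54289 ≡ 196
5 = 4 + 1, so s^5 ≡ 196·47 ≡ 73 (mod 247)

73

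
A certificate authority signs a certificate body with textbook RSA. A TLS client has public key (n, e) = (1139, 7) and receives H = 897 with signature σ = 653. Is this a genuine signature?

forged

σ^2 ≡ 653^2 = 426409 ≡ 423
σ^4 ≡ 423^2 = 178929 ≡ 106
7 = 4 + 2 + 1, so σ^7 ≡ 106·423·653 ≡ 80 (mod 1139)
The recovered value 80 does not match the digest 897.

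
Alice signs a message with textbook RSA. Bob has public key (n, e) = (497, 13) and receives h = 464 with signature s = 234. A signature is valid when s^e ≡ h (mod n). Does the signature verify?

does not verify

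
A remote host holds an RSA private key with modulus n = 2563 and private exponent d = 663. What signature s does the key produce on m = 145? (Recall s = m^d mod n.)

m^2 ≡ 145^2 = 21025 ≡ 521
m^4 ≡ 521^2 = 271441 ≡ 2326
m^8 ≡ 2326^2 = 5410276 ≡ 2346
m^16 ≡ 2346^2 = 5503716 ≡ 955
m^32 ≡ 955^2 = 912025 ≡ 2160
m^64 ≡ 2160^2 = 4665600 ≡ 940
m^128 ≡ 940^2 = 883600 ≡ 1928
m^256 ≡ 1928^2 = 3717184 ≡ 834
m^512 ≡ 834^2 = 695556 ≡ 983
663 = 512 + 128 + 16 + 4 + 2 + 1, so m^663 ≡ 983·1928·955·2326·521·145 ≡ 2131 (mod 2563)

2131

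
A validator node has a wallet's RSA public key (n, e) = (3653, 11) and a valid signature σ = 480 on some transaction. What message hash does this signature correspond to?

σ^2 ≡ 480^2 = 230400 ≡ 261
σ^4 ≡ 261^2 = 68121 ≡ 2367
σ^8 ≡ 2367^2 = 5602689 ≡ 2640
11 = 8 + 2 + 1, so σ^11 ≡ 2640·261·480 ≡ 233 (mod 3653)

233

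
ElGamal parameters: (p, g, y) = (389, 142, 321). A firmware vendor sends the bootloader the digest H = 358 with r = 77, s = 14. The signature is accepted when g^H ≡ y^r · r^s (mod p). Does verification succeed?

fails

Left side g^H mod p:
142^2 = 20164 ≡ 325
142^4 ≡ 325^2 = 105625 ≡ 206
142^8 ≡ 206^2 = 42436 ≡ 35
142^16 ≡ 35^2 = 1225 ≡ 58
142^32 ≡ 58^2 = 3364 ≡ 252
142^64 ≡ 252^2 = 63504 ≡ 97
142^128 ≡ 97^2 = 9409 ≡ 73
142^256 ≡ 73^2 = 5329 ≡ 272
358 = 256 + 64 + 32 + 4 + 2, so 142^358 ≡ 272·97·252·206·325 ≡ 327 (mod 389)
Right side y^r · r^s mod p:
321^2 = 103041 ≡ 345
321^4 ≡ 345^2 = 119025 ≡ 380
321^8 ≡ 380^2 = 144400 ≡ 81
321^16 ≡ 81^2 = 6561 ≡ 337
321^32 ≡ 337^2 = 113569 ≡ 370
321^64 ≡ 370^2 = 136900 ≡ 361
77 = 64 + 8 + 4 + 1, so 321^77 ≡ 361·81·380·321 ≡ 325 (mod 389)
77^2 = 5929 ≡ 94
77^4 ≡ 94^2 = 8836 ≡ 278
77^8 ≡ 278^2 = 77284 ≡ 262
14 = 8 + 4 + 2, so 77^14 ≡ 262·278·94 ≡ 184 (mod 389)
325·184 = 59800 ≡ 283 (mod 389)
327 ≠ 283, so verification fails.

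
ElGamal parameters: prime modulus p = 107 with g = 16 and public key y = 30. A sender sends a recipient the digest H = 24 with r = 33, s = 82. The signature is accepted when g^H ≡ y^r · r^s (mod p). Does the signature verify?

Left side g^H mod p:
Squares mod 107: 16^1≡16, 16^2≡42, 16^4≡52, 16^8≡29, 16^16≡92
24 = 16 + 8, so 16^24 ≡ 92·29 ≡ 100 (mod 107)
Right side y^r · r^s mod p:
Squares mod 107: 30^1≡30, 30^2≡44, 30^4≡10, 30^8≡100, 30^16≡49, 30^32≡47
33 = 32 + 1, so 30^33 ≡ 47·30 ≡ 19 (mod 107)
Squares mod 107: 33^1≡33, 33^2≡19, 33^4≡40, 33^8≡102, 33^16≡25, 33^32≡90, 33^64≡75
82 = 64 + 16 + 2, so 33^82 ≡ 75·25·19 ≡ 101 (mod 107)
19·101 = 1919 ≡ 100 (mod 107)
100 ≡ 100 (mod 107), so the signature is genuine.

verifies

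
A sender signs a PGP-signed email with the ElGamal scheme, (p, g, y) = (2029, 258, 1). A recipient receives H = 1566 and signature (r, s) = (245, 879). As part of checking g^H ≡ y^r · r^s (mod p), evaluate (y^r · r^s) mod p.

1^245 mod 2029 = 1
245^879 mod 2029 = 1107
y^r · r^s ≡ 1·1107 = 1107 ≡ 1107 (mod 2029)

1107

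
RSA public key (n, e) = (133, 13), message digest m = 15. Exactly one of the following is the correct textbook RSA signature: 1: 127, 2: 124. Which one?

1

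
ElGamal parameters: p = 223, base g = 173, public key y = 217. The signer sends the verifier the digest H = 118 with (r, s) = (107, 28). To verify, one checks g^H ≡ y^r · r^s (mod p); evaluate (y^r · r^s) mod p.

156

217^107 mod 223 = 69
107^28 mod 223 = 138
y^r · r^s ≡ 69·138 = 9522 ≡ 156 (mod 223)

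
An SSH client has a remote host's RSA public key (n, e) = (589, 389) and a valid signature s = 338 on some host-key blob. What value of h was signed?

41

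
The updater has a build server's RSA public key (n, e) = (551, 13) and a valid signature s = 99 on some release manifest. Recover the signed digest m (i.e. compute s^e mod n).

389

s^2 ≡ 99^2 = 9801 ≡ 434
s^4 ≡ 434^2 = 188356 ≡ 465
s^8 ≡ 465^2 = 216225 ≡ 233
13 = 8 + 4 + 1, so s^13 ≡ 233·465·99 ≡ 389 (mod 551)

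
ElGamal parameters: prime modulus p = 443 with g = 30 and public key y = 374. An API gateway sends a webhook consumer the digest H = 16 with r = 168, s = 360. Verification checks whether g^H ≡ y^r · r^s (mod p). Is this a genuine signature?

genuine

Left side g^H mod p:
Squares mod 443: 30^1≡30, 30^2≡14, 30^4≡196, 30^8≡318, 30^16≡120
30^16 ≡ 120 (mod 443)
Right side y^r · r^s mod p:
Squares mod 443: 374^1≡374, 374^2≡331, 374^4≡140, 374^8≡108, 374^16≡146, 374^32≡52, 374^64≡46, 374^128≡344
168 = 128 + 32 + 8, so 374^168 ≡ 344·52·108 ≡ 424 (mod 443)
Squares mod 443: 168^1≡168, 168^2≡315, 168^4≡436, 168^8≡49, 168^16≡186, 168^32≡42, 168^64≡435, 168^128≡64, 168^256≡109
360 = 256 + 64 + 32 + 8, so 168^360 ≡ 109·435·42·49 ≡ 17 (mod 443)
424·17 = 7208 ≡ 120 (mod 443)
120 ≡ 120 (mod 443), so the signature is genuine.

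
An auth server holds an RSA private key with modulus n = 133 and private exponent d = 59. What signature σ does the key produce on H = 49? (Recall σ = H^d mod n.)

H^2 ≡ 49^2 = 2401 ≡ 7
H^4 ≡ 7^2 = 49
H^8 ≡ 49^2 = 2401 ≡ 7
H^16 ≡ 7^2 = 49
H^32 ≡ 49^2 = 2401 ≡ 7
59 = 32 + 16 + 8 + 2 + 1, so H^59 ≡ 7·49·7·7·49 ≡ 7 (mod 133)

7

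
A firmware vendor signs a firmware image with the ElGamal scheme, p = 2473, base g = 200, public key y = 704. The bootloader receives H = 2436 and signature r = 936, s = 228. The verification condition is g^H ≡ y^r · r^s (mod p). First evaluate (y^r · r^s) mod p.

704^2 = 495616 ≡ 1016
704^4 ≡ 1016^2 = 1032256 ≡ 1015
704^8 ≡ 1015^2 = 1030225 ≡ 1457
704^16 ≡ 1457^2 = 2122849 ≡ 1015
704^32 ≡ 1015^2 = 1030225 ≡ 1457
704^64 ≡ 1457^2 = 2122849 ≡ 1015
704^128 ≡ 1015^2 = 1030225 ≡ 1457
704^256 ≡ 1457^2 = 2122849 ≡ 1015
704^512 ≡ 1015^2 = 1030225 ≡ 1457
936 = 512 + 256 + 128 + 32 + 8, so 704^936 ≡ 1457·1015·1457·1457·1457 ≡ 1 (mod 2473)
936^2 = 876096 ≡ 654
936^4 ≡ 654^2 = 427716 ≡ 2360
936^8 ≡ 2360^2 = 5569600 ≡ 404
936^16 ≡ 404^2 = 163216 ≡ 2471
936^32 ≡ 2471^2 = 6105841 ≡ 4
936^64 ≡ 4^2 = 16
936^128 ≡ 16^2 = 256
228 = 128 + 64 + 32 + 4, so 936^228 ≡ 256·16·4·2360 ≡ 885 (mod 2473)
y^r · r^s ≡ 1·885 = 885 ≡ 885 (mod 2473)

885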